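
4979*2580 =12845820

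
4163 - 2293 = 1870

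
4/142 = 2/71 =0.03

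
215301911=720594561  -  505292650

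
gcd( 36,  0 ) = 36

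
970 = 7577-6607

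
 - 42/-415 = 42/415 = 0.10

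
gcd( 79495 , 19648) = 1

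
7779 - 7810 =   -  31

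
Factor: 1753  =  1753^1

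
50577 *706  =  35707362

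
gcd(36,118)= 2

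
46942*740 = 34737080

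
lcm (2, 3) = 6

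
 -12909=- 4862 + - 8047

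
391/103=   3+82/103 = 3.80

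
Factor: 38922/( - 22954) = -39/23= -3^1*13^1*23^( - 1)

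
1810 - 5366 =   -  3556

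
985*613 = 603805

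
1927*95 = 183065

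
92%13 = 1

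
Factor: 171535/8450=2^ ( - 1)*5^( - 1)*7^1 * 29^1= 203/10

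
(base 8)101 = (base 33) 1w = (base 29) 27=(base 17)3E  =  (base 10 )65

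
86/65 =1 + 21/65= 1.32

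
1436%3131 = 1436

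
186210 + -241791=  - 55581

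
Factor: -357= -3^1*7^1*17^1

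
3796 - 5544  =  -1748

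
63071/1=63071=63071.00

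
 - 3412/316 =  - 853/79=- 10.80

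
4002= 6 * 667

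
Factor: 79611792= 2^4 *3^1*13^1*127583^1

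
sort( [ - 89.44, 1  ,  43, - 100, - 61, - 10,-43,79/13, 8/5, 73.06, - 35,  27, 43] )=[-100, - 89.44, - 61, - 43, - 35, - 10,1 , 8/5, 79/13, 27,43,43,73.06 ] 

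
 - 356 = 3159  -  3515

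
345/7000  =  69/1400= 0.05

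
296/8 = 37= 37.00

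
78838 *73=5755174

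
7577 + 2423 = 10000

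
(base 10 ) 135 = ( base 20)6f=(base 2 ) 10000111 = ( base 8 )207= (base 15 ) 90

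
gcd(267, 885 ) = 3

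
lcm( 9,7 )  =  63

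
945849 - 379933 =565916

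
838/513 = 1  +  325/513 = 1.63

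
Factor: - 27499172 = -2^2*563^1*12211^1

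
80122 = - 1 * ( - 80122 )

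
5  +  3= 8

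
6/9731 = 6/9731  =  0.00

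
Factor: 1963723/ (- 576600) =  - 2^(-3)*3^( - 1)*5^ ( -2 )*31^( - 2 ) *173^1*11351^1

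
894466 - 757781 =136685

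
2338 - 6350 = - 4012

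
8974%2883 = 325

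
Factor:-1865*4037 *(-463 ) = 3485929315 = 5^1*11^1*  367^1*373^1*463^1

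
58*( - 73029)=- 4235682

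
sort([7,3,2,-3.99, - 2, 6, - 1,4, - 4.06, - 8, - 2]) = [ - 8, - 4.06, - 3.99, - 2, - 2, - 1, 2,3, 4,6,7]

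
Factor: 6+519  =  3^1*5^2*7^1 =525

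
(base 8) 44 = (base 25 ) 1b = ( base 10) 36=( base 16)24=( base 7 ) 51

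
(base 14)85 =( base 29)41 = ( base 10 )117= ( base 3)11100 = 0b1110101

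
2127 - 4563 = -2436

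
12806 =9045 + 3761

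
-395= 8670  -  9065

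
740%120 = 20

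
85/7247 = 85/7247=0.01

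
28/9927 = 28/9927   =  0.00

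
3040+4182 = 7222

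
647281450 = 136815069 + 510466381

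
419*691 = 289529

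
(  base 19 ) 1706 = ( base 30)AD2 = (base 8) 22260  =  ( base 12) 5528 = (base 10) 9392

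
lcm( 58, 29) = 58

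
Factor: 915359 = 881^1*1039^1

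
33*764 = 25212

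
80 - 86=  - 6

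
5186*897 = 4651842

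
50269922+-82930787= - 32660865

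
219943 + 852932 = 1072875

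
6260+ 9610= 15870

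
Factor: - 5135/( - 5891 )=5^1 *13^1*43^( - 1) * 79^1*137^ ( - 1 )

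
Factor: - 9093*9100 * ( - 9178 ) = 2^3 * 3^1 * 5^2*7^2 *13^2 * 353^1 * 433^1= 759445541400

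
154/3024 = 11/216 = 0.05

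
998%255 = 233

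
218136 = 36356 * 6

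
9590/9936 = 4795/4968 = 0.97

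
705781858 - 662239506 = 43542352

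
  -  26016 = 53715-79731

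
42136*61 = 2570296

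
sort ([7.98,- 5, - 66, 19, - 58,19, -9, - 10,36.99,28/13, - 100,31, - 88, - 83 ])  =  [ - 100, - 88, - 83,-66, - 58, -10, - 9, - 5,  28/13, 7.98,19,  19, 31, 36.99 ]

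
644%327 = 317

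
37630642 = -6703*( - 5614 )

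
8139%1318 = 231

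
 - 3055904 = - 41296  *74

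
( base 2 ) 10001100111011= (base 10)9019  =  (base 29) AL0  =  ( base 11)685a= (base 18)19f1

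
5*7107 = 35535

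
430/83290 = 43/8329 = 0.01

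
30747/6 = 5124 + 1/2 = 5124.50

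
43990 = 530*83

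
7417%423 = 226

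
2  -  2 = 0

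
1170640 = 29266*40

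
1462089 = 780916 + 681173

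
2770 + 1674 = 4444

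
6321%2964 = 393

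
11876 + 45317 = 57193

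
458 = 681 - 223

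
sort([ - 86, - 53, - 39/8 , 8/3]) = [ - 86, - 53, - 39/8  ,  8/3 ] 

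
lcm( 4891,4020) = 293460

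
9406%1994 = 1430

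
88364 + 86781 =175145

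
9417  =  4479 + 4938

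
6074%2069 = 1936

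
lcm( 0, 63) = 0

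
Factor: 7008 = 2^5* 3^1*73^1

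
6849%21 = 3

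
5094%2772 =2322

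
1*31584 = 31584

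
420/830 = 42/83= 0.51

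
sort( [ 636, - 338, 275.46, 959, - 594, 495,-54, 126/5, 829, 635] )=[-594,  -  338, - 54,126/5,275.46,495,635,636,  829,959]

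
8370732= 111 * 75412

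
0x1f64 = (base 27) B0H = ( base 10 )8036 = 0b1111101100100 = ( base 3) 102000122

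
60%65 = 60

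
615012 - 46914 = 568098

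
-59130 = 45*( - 1314 ) 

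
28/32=7/8 = 0.88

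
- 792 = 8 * (-99)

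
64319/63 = 1020 + 59/63 = 1020.94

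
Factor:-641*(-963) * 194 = 119752902 = 2^1*3^2*97^1*107^1*641^1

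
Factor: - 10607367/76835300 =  - 2^ (-2)*3^1*5^ ( - 2)*53^1*66713^1  *768353^( - 1 )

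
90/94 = 45/47 = 0.96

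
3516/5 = 703 + 1/5 = 703.20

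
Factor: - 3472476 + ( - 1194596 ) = - 4667072 = -2^6 * 72923^1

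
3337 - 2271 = 1066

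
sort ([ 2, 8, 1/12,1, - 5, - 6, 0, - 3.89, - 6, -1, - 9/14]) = [ - 6, - 6, - 5, - 3.89, - 1, - 9/14, 0, 1/12, 1, 2, 8]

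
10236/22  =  5118/11 = 465.27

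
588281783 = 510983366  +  77298417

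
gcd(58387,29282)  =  1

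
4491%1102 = 83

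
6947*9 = 62523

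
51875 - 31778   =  20097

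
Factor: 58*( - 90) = - 5220=- 2^2*3^2*5^1 * 29^1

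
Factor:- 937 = -937^1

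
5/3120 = 1/624 = 0.00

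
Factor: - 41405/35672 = -2^(- 3)*5^1*7^(-1)*13^1 = -65/56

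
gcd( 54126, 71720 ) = 2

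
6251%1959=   374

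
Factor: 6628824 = 2^3*3^3* 30689^1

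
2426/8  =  303 + 1/4 = 303.25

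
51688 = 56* 923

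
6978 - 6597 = 381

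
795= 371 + 424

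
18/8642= 9/4321 = 0.00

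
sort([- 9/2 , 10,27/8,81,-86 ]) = [ - 86,-9/2 , 27/8, 10,81]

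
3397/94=36 +13/94 = 36.14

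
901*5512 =4966312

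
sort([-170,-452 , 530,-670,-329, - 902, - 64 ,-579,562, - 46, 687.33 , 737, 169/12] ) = [ - 902, - 670 ,-579 ,  -  452, - 329, - 170,-64, - 46 , 169/12 , 530,  562,687.33,737 ]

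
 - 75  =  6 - 81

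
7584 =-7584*(  -  1)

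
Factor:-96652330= - 2^1 *5^1*2791^1*3463^1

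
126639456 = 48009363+78630093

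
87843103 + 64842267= 152685370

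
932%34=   14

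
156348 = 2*78174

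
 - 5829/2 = -2915 + 1/2 = -2914.50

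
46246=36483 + 9763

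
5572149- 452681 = 5119468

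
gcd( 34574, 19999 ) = 1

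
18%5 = 3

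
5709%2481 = 747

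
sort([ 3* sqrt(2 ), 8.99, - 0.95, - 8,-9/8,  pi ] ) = [ - 8,  -  9/8,-0.95,pi, 3* sqrt(2), 8.99]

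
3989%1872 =245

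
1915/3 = 638+1/3 =638.33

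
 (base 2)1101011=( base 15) 72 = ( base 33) 38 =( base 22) 4j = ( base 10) 107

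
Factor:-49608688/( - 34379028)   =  12402172/8594757= 2^2 * 3^(-2)* 41^1*47^1*1609^1*954973^( - 1) 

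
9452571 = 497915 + 8954656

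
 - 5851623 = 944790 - 6796413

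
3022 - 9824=-6802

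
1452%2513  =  1452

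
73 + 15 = 88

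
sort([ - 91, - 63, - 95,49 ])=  [ - 95 ,-91, - 63,49] 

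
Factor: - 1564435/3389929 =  - 5^1*312887^1*3389929^( - 1 )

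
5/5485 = 1/1097 = 0.00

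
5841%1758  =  567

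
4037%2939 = 1098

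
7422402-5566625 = 1855777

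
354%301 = 53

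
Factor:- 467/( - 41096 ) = 2^( - 3 )*11^(-1 ) =1/88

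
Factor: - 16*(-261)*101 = 2^4*3^2*29^1*101^1 = 421776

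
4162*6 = 24972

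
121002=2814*43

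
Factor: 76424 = 2^3*41^1*233^1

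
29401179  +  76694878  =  106096057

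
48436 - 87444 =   -  39008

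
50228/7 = 50228/7 = 7175.43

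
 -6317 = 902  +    -  7219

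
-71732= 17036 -88768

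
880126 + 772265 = 1652391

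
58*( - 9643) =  - 559294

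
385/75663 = 55/10809 = 0.01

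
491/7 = 491/7= 70.14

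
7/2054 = 7/2054 = 0.00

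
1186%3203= 1186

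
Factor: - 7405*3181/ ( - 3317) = 23555305/3317 = 5^1*31^ (-1)*107^( - 1 )*1481^1*3181^1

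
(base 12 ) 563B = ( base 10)9551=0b10010101001111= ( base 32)9af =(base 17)1G0E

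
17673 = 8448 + 9225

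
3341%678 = 629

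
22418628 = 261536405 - 239117777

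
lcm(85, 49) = 4165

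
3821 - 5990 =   -  2169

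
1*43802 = 43802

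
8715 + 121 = 8836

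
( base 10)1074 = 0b10000110010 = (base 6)4550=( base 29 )181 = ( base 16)432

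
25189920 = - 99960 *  (-252 )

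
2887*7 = 20209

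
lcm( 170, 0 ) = 0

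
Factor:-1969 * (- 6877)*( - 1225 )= -16587495925= - 5^2  *  7^2*11^1  *  13^1*23^2*179^1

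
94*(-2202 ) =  - 206988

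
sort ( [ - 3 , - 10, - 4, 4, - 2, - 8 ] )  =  [ - 10, -8, - 4, - 3,  -  2,  4]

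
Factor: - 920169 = - 3^2*102241^1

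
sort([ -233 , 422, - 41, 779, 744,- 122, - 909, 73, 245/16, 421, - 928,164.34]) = [ - 928, - 909, - 233 , -122, - 41, 245/16, 73,164.34, 421,422, 744, 779 ]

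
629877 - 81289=548588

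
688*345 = 237360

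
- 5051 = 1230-6281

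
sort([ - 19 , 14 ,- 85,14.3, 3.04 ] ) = [ - 85 , - 19, 3.04, 14,14.3 ]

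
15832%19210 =15832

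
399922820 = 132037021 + 267885799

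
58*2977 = 172666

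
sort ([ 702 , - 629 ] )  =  [ - 629, 702 ] 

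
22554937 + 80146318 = 102701255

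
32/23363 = 32/23363=0.00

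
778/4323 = 778/4323 = 0.18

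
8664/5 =8664/5 =1732.80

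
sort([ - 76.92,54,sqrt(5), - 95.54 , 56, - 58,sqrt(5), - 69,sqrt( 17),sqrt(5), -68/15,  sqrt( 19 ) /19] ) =[-95.54,  -  76.92, - 69,-58,  -  68/15,sqrt(19 )/19,sqrt(5), sqrt(5),sqrt( 5),sqrt (17),54,56 ]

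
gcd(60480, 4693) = 1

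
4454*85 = 378590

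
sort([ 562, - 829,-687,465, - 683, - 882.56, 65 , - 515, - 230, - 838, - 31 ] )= [ - 882.56, - 838, - 829, - 687, - 683, - 515, - 230 , - 31, 65,465,  562 ]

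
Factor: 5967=3^3 * 13^1*  17^1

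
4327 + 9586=13913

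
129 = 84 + 45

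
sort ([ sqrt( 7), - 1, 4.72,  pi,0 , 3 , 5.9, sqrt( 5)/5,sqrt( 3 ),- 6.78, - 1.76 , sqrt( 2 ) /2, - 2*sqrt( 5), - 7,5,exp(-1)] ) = [ - 7, - 6.78, - 2*sqrt(5 ), - 1.76, - 1, 0, exp (- 1 ), sqrt( 5)/5,  sqrt( 2)/2, sqrt( 3),sqrt ( 7 ),3,pi,4.72, 5,5.9 ] 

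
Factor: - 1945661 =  - 1945661^1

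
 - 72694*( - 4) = 290776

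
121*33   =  3993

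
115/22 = 5 +5/22 = 5.23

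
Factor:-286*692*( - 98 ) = 2^4*7^2*11^1*13^1*173^1  =  19395376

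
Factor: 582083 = 582083^1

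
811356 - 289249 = 522107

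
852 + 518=1370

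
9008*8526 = 76802208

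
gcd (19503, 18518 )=197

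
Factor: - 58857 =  - 3^1*23^1*853^1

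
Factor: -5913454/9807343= - 2^1 * 7^(- 1) * 13^(-1)*107773^( - 1) * 2956727^1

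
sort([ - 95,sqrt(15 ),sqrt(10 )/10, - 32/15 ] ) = [ - 95, - 32/15,sqrt(10 ) /10, sqrt(15)]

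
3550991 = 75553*47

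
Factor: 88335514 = 2^1*44167757^1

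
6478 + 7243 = 13721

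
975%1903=975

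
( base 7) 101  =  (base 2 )110010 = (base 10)50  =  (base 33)1h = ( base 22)26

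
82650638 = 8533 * 9686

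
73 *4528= 330544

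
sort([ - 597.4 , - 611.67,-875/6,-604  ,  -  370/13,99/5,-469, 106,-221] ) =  [ - 611.67, - 604, - 597.4 ,-469,-221,-875/6,-370/13 , 99/5,106]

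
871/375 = 2 + 121/375= 2.32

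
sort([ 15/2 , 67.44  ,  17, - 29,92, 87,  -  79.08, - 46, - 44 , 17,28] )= [ - 79.08, - 46,  -  44, - 29,15/2,17, 17, 28, 67.44,  87, 92]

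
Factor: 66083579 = 79^1*836501^1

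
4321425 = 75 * 57619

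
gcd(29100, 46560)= 5820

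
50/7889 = 50/7889 = 0.01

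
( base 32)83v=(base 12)4993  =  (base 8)20177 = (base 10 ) 8319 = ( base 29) 9PP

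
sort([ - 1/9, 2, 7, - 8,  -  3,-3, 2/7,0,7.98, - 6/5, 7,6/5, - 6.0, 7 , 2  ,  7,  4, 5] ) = [ - 8, - 6.0,-3, - 3,-6/5, - 1/9,0, 2/7, 6/5, 2, 2, 4, 5, 7, 7, 7 , 7,7.98]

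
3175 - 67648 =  - 64473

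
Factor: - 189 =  - 3^3*7^1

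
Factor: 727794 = 2^1*3^2*40433^1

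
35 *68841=2409435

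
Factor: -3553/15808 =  - 2^( - 6) * 11^1 * 13^(-1)*17^1 = -187/832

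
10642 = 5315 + 5327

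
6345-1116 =5229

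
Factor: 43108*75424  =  2^7*13^1*829^1*2357^1 = 3251377792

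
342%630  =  342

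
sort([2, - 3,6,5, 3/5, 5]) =[ - 3, 3/5 , 2 , 5, 5, 6]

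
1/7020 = 1/7020=0.00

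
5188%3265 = 1923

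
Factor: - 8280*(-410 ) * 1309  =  2^4*3^2*5^2*7^1 * 11^1*17^1*23^1*41^1 = 4443793200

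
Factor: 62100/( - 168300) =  - 69/187 = - 3^1*11^( - 1)*17^( - 1 )*23^1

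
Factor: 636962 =2^1*23^1*61^1 *227^1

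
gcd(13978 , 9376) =2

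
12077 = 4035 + 8042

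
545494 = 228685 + 316809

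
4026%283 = 64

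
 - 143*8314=-1188902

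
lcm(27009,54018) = 54018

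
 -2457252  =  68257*(- 36 )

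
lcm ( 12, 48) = 48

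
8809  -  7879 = 930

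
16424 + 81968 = 98392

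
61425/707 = 8775/101= 86.88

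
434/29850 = 217/14925=0.01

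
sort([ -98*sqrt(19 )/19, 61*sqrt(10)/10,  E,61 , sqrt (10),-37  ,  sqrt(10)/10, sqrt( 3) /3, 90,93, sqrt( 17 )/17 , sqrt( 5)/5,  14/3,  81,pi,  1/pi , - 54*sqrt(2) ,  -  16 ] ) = [  -  54*sqrt( 2), -37, - 98*sqrt( 19)/19, - 16 , sqrt (17 ) /17,sqrt( 10 )/10 , 1/pi, sqrt( 5)/5,sqrt( 3)/3,E,  pi,  sqrt( 10),  14/3,  61* sqrt(10) /10 , 61,81, 90,93]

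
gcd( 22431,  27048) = 3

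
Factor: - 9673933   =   - 1217^1 * 7949^1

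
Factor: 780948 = 2^2*3^3 * 7^1 * 1033^1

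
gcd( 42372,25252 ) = 428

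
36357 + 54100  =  90457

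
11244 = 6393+4851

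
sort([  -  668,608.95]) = [-668,608.95]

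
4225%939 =469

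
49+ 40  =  89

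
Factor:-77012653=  -1933^1*39841^1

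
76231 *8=609848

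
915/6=305/2=152.50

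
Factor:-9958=  -  2^1*13^1*383^1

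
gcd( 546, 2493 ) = 3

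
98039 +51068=149107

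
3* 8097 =24291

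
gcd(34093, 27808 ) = 1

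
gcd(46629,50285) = 1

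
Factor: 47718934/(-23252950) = -23859467/11626475 = - 5^( - 2)*7^( - 2 )*9491^ (-1 ) * 23859467^1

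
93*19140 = 1780020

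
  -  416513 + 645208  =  228695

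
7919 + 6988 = 14907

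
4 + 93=97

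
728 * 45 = 32760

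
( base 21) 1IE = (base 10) 833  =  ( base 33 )p8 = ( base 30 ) RN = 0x341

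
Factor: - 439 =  - 439^1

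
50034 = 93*538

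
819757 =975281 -155524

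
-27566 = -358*77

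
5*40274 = 201370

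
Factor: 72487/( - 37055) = -5^( - 1 )*173^1*419^1*7411^(  -  1 )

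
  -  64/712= - 1 + 81/89 = -0.09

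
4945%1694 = 1557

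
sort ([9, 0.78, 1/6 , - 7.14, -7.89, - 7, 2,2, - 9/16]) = [-7.89,-7.14, - 7, - 9/16,1/6, 0.78, 2, 2, 9 ]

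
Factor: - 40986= - 2^1*3^4 * 11^1*23^1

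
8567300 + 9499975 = 18067275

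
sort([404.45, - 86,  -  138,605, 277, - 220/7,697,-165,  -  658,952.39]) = [ - 658, - 165,- 138, - 86 ,-220/7, 277,404.45, 605,697, 952.39 ]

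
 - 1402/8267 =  - 1 + 6865/8267 = - 0.17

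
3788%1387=1014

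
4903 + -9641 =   -  4738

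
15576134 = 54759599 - 39183465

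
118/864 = 59/432 = 0.14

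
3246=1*3246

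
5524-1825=3699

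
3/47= 3/47 = 0.06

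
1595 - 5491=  - 3896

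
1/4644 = 1/4644 = 0.00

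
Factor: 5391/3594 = 2^( - 1 )*3^1 = 3/2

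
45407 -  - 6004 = 51411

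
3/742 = 3/742 = 0.00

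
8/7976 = 1/997  =  0.00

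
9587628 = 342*28034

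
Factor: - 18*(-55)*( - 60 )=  - 59400 = -  2^3*3^3*5^2*11^1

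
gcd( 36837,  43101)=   9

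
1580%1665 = 1580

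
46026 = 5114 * 9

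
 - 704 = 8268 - 8972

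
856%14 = 2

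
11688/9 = 3896/3 = 1298.67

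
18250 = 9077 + 9173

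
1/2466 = 1/2466 = 0.00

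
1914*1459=2792526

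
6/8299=6/8299 =0.00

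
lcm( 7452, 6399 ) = 588708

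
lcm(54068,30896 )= 216272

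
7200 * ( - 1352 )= - 9734400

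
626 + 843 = 1469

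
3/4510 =3/4510 = 0.00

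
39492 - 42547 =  - 3055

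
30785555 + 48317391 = 79102946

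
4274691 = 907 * 4713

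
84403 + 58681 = 143084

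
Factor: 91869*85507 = 7855442583 = 3^1*37^1*113^1*271^1*2311^1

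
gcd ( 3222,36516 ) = 1074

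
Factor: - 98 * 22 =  - 2^2 *7^2 * 11^1 = -2156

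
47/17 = 2 + 13/17=2.76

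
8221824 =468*17568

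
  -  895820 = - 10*89582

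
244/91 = 2 + 62/91 = 2.68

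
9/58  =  9/58 = 0.16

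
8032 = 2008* 4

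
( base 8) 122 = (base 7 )145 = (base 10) 82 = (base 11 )75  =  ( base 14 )5C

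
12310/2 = 6155=6155.00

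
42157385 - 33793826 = 8363559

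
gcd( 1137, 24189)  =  3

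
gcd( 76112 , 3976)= 568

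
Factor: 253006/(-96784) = -2^(-3 )*13^1*23^( - 1 )*37^1 = -481/184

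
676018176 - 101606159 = 574412017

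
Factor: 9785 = 5^1 *19^1 * 103^1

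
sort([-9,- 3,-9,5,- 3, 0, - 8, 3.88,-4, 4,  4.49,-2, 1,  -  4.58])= [ - 9 , -9  , - 8 ,  -  4.58, - 4,-3, - 3, - 2, 0, 1, 3.88,  4, 4.49  ,  5]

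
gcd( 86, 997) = 1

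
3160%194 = 56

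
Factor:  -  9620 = - 2^2*5^1*13^1 * 37^1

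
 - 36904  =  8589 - 45493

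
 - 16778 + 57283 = 40505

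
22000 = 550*40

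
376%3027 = 376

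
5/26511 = 5/26511 = 0.00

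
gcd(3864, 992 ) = 8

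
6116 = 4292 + 1824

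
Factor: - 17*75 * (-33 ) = 42075 = 3^2  *  5^2 * 11^1 * 17^1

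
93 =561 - 468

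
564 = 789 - 225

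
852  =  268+584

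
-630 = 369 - 999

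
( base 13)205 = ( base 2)101010111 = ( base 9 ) 421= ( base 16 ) 157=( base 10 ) 343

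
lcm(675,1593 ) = 39825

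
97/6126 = 97/6126 =0.02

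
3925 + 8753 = 12678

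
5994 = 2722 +3272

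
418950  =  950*441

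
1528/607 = 2 + 314/607 = 2.52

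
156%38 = 4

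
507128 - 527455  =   - 20327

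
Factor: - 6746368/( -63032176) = 421648/3939511 =2^4*19^2*31^( - 1 )*73^1*127081^(-1 ) 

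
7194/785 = 9 +129/785 = 9.16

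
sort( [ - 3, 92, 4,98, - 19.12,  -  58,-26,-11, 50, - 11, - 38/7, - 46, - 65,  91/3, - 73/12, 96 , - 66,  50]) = [ - 66, - 65, - 58, - 46, - 26,-19.12, - 11, - 11,-73/12,  -  38/7, - 3, 4, 91/3, 50,50, 92, 96, 98 ] 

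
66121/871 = 66121/871 = 75.91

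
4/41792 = 1/10448 = 0.00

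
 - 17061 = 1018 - 18079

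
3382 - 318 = 3064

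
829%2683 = 829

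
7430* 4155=30871650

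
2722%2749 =2722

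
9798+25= 9823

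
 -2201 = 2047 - 4248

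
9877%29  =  17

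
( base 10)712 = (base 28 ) pc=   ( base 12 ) 4b4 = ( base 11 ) 598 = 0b1011001000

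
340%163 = 14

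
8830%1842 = 1462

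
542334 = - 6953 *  ( - 78 )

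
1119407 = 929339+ 190068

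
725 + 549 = 1274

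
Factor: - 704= -2^6*11^1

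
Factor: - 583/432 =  -2^( - 4 )*3^( - 3)*11^1*53^1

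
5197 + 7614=12811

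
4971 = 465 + 4506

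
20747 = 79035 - 58288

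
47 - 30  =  17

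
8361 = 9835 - 1474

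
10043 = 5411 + 4632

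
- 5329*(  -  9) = 47961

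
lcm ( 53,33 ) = 1749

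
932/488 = 233/122 = 1.91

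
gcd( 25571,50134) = 7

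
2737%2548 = 189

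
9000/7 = 1285 + 5/7 = 1285.71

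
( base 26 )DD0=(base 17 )1e9e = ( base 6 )110130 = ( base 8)21646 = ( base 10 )9126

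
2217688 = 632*3509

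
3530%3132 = 398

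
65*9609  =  624585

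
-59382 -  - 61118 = 1736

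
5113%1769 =1575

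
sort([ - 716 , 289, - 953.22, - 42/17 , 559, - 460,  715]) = [ - 953.22, - 716,  -  460, - 42/17,289,  559,715]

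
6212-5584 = 628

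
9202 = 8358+844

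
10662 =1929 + 8733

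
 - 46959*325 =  - 15261675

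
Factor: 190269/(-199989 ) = -783/823= - 3^3 * 29^1 * 823^(- 1)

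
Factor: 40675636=2^2 * 733^1*13873^1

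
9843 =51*193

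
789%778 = 11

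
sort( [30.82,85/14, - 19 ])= [ - 19, 85/14,30.82] 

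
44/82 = 22/41  =  0.54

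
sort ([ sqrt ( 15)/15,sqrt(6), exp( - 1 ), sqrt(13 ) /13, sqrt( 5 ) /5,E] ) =[ sqrt(15 ) /15,  sqrt( 13) /13,exp( - 1 ), sqrt( 5) /5,sqrt( 6),E ] 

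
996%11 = 6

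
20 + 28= 48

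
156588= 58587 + 98001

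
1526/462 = 109/33 = 3.30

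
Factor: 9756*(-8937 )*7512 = -2^5*3^6 * 271^1*313^1 * 331^1 = - 654966562464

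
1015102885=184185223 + 830917662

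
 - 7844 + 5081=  - 2763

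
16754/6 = 2792 + 1/3= 2792.33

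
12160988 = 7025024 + 5135964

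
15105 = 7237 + 7868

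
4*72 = 288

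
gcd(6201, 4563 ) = 117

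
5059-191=4868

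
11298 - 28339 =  - 17041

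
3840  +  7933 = 11773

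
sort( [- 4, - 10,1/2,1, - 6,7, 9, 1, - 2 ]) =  [- 10, - 6, - 4, - 2,1/2, 1, 1, 7,9]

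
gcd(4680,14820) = 780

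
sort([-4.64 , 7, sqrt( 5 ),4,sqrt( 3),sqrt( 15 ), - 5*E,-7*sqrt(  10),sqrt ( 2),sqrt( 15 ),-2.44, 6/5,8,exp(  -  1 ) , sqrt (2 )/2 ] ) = [ - 7*sqrt( 10), - 5*E, - 4.64,  -  2.44 , exp( - 1) , sqrt( 2) /2, 6/5,sqrt(2),  sqrt( 3), sqrt( 5), sqrt(15),  sqrt( 15) , 4 , 7 , 8]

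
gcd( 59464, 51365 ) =1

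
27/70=27/70 = 0.39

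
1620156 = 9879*164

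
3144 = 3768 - 624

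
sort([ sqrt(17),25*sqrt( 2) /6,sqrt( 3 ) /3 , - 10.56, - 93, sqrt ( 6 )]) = [ - 93,-10.56, sqrt( 3 )/3 , sqrt( 6),sqrt( 17),25*sqrt( 2 )/6] 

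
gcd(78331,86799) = 1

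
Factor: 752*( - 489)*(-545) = 200411760=2^4  *  3^1*5^1 * 47^1*109^1 * 163^1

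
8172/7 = 1167 + 3/7 = 1167.43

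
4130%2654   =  1476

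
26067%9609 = 6849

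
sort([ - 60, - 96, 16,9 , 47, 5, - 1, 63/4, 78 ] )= [  -  96, - 60, - 1, 5, 9,63/4,16, 47,78] 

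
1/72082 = 1/72082 = 0.00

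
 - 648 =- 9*72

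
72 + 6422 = 6494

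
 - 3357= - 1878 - 1479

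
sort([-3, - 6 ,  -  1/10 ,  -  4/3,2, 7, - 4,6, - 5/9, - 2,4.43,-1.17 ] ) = [ - 6, - 4, - 3 , - 2 ,-4/3 ,- 1.17, - 5/9 , - 1/10,2, 4.43,  6,7]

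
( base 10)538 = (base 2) 1000011010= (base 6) 2254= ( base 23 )109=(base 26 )KI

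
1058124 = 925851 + 132273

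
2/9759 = 2/9759 = 0.00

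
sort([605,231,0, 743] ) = [0,  231,605, 743] 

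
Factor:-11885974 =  - 2^1*43^1 * 138209^1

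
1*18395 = 18395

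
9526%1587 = 4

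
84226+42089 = 126315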